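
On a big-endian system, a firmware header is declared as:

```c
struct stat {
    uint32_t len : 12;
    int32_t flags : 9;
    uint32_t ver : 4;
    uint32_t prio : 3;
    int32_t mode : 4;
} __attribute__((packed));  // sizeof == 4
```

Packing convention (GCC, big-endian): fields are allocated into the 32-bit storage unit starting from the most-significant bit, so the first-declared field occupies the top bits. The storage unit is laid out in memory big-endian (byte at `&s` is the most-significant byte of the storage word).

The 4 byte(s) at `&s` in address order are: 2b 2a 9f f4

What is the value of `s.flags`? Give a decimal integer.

-173

[0]=0x2b [1]=0x2a [2]=0x9f [3]=0xf4 (big-endian) → word 0x2b2a9ff4
len:12 @ bit 20 → (0x2b2a9ff4>>20)&0xfff = 0x2b2
flags:9 @ bit 11 → (0x2b2a9ff4>>11)&0x1ff = 0x153  ←
ver:4 @ bit 7 → (0x2b2a9ff4>>7)&0xf = 0xf
prio:3 @ bit 4 → (0x2b2a9ff4>>4)&0x7 = 0x7
mode:4 @ bit 0 → (0x2b2a9ff4>>0)&0xf = 0x4
flags signed 9b, MSB=1: 339 - 512 = -173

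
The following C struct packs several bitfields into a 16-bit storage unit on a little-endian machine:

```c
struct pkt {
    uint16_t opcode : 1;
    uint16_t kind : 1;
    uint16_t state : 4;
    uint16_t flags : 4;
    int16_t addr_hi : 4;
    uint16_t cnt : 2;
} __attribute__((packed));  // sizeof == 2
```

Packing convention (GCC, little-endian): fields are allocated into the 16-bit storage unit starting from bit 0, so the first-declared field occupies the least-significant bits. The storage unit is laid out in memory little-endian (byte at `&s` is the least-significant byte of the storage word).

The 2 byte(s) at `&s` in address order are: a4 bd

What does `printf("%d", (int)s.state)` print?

9

[0]=0xa4 [1]=0xbd (little-endian) → word 0xbda4
opcode:1 @ bit 0 → (0xbda4>>0)&0x1 = 0x0
kind:1 @ bit 1 → (0xbda4>>1)&0x1 = 0x0
state:4 @ bit 2 → (0xbda4>>2)&0xf = 0x9  ←
flags:4 @ bit 6 → (0xbda4>>6)&0xf = 0x6
addr_hi:4 @ bit 10 → (0xbda4>>10)&0xf = 0xf
cnt:2 @ bit 14 → (0xbda4>>14)&0x3 = 0x2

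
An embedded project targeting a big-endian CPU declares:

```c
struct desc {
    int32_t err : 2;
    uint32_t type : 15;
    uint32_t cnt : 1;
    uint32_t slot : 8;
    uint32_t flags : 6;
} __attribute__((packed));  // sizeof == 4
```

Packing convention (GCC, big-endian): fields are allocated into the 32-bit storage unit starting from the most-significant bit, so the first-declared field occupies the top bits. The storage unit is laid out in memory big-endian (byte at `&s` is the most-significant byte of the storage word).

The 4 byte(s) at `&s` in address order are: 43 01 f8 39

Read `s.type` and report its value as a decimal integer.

[0]=0x43 [1]=0x01 [2]=0xf8 [3]=0x39 (big-endian) → word 0x4301f839
err [30+:2] = (word>>30) & 0x3 = 1
type [15+:15] = (word>>15) & 0x7fff = 1539  ←
cnt [14+:1] = (word>>14) & 0x1 = 1
slot [6+:8] = (word>>6) & 0xff = 224
flags [0+:6] = (word>>0) & 0x3f = 57

1539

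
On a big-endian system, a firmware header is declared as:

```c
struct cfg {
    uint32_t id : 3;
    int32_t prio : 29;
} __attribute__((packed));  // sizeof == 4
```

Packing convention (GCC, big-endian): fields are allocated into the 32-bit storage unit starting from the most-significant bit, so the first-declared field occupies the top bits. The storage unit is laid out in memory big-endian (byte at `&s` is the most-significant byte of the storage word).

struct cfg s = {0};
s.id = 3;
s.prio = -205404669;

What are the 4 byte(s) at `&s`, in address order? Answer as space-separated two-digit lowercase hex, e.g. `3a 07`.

73 c1 c6 03

id (3b) val=3 bits=0x3 at bit 29: 0x60000000
prio (29b) val=-205404669 bits=0x13c1c603 at bit 0: 0x73c1c603
word = 0x73c1c603 → big-endian bytes:
  [0]=0x73  [1]=0xc1  [2]=0xc6  [3]=0x03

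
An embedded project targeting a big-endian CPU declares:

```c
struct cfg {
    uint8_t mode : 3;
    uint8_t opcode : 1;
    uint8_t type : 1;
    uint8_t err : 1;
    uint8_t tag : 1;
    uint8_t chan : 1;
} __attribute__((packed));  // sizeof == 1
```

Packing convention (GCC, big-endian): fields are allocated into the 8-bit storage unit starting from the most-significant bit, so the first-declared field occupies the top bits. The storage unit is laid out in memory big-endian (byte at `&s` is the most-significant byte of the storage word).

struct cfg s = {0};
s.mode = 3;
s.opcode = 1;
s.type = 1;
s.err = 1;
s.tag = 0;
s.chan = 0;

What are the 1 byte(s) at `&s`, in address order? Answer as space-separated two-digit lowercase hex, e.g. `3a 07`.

[5+:3] mode=3 & 0x7 = 0x3; word=0x60
[4+:1] opcode=1 & 0x1 = 0x1; word=0x70
[3+:1] type=1 & 0x1 = 0x1; word=0x78
[2+:1] err=1 & 0x1 = 0x1; word=0x7c
[1+:1] tag=0 & 0x1 = 0x0; word=0x7c
[0+:1] chan=0 & 0x1 = 0x0; word=0x7c
word = 0x7c → big-endian bytes:
  [0]=0x7c

7c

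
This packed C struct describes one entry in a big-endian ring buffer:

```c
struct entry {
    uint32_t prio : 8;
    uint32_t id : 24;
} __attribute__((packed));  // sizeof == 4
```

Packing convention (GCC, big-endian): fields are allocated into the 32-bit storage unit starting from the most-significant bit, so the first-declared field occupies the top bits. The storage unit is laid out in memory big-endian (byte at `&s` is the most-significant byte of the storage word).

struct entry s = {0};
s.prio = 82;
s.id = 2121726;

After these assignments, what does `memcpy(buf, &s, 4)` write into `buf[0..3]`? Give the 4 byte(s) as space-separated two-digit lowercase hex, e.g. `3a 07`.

52 20 5f fe

prio:8 = 82 → 0x52 << 24 → word 0x52000000
id:24 = 2121726 → 0x205ffe << 0 → word 0x52205ffe
word = 0x52205ffe → big-endian bytes:
  [0]=0x52  [1]=0x20  [2]=0x5f  [3]=0xfe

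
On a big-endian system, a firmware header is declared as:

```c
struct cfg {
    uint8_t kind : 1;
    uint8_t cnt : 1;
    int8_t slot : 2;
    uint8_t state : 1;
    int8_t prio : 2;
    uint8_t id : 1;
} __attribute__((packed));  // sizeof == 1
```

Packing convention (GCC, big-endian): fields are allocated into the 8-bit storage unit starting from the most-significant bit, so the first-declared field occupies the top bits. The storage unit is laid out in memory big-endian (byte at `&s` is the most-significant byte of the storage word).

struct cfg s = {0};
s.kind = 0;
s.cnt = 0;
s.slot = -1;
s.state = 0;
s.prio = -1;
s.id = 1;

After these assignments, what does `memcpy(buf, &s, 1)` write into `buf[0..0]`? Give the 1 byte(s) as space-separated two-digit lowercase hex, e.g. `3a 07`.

37

kind:1 = 0 → 0x0 << 7 → word 0x00
cnt:1 = 0 → 0x0 << 6 → word 0x00
slot:2 = -1 → 0x3 << 4 → word 0x30
state:1 = 0 → 0x0 << 3 → word 0x30
prio:2 = -1 → 0x3 << 1 → word 0x36
id:1 = 1 → 0x1 << 0 → word 0x37
word = 0x37 → big-endian bytes:
  [0]=0x37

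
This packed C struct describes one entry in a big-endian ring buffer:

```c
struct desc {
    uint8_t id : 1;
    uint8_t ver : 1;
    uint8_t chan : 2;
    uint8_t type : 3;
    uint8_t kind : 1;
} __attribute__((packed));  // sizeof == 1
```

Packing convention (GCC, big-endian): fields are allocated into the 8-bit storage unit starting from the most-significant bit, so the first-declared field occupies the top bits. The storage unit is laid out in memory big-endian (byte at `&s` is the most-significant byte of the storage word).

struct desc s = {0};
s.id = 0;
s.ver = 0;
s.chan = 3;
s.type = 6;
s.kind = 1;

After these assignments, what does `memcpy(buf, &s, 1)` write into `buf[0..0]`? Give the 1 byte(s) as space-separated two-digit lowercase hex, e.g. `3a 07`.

3d

[7+:1] id=0 & 0x1 = 0x0; word=0x00
[6+:1] ver=0 & 0x1 = 0x0; word=0x00
[4+:2] chan=3 & 0x3 = 0x3; word=0x30
[1+:3] type=6 & 0x7 = 0x6; word=0x3c
[0+:1] kind=1 & 0x1 = 0x1; word=0x3d
word = 0x3d → big-endian bytes:
  [0]=0x3d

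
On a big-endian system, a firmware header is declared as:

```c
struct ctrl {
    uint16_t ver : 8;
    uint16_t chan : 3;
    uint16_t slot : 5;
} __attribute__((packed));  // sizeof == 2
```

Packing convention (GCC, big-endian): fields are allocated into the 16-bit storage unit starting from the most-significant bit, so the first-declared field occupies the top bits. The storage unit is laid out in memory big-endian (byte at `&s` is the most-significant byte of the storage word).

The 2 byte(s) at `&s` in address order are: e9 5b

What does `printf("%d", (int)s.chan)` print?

2

[0]=0xe9 [1]=0x5b (big-endian) → word 0xe95b
ver [8+:8] = (word>>8) & 0xff = 233
chan [5+:3] = (word>>5) & 0x7 = 2  ←
slot [0+:5] = (word>>0) & 0x1f = 27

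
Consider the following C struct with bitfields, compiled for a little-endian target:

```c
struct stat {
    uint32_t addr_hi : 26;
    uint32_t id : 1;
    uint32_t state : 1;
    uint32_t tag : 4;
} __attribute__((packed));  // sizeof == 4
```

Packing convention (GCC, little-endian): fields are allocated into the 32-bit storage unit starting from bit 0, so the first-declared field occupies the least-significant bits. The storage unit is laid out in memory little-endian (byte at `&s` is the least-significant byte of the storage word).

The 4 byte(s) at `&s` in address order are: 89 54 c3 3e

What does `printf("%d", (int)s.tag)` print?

3

[0]=0x89 [1]=0x54 [2]=0xc3 [3]=0x3e (little-endian) → word 0x3ec35489
addr_hi [0+:26] = (word>>0) & 0x3ffffff = 46355593
id [26+:1] = (word>>26) & 0x1 = 1
state [27+:1] = (word>>27) & 0x1 = 1
tag [28+:4] = (word>>28) & 0xf = 3  ←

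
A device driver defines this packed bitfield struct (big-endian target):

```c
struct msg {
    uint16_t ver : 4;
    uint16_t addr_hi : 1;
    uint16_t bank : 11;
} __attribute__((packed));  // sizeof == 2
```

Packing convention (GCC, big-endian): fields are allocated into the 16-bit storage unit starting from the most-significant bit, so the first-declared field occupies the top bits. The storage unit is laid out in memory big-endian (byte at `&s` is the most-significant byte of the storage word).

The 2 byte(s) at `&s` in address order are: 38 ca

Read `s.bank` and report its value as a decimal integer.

202

[0]=0x38 [1]=0xca (big-endian) → word 0x38ca
ver:4 @ bit 12 → (0x38ca>>12)&0xf = 0x3
addr_hi:1 @ bit 11 → (0x38ca>>11)&0x1 = 0x1
bank:11 @ bit 0 → (0x38ca>>0)&0x7ff = 0xca  ←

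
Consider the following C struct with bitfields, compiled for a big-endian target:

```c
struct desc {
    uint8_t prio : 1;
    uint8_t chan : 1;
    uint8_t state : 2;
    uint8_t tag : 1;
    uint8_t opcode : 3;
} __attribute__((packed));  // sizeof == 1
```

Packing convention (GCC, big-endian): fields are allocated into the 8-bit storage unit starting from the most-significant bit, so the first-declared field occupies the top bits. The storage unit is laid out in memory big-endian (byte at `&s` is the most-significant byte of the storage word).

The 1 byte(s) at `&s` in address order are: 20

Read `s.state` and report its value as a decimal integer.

[0]=0x20 (big-endian) → word 0x20
prio [7+:1] = (word>>7) & 0x1 = 0
chan [6+:1] = (word>>6) & 0x1 = 0
state [4+:2] = (word>>4) & 0x3 = 2  ←
tag [3+:1] = (word>>3) & 0x1 = 0
opcode [0+:3] = (word>>0) & 0x7 = 0

2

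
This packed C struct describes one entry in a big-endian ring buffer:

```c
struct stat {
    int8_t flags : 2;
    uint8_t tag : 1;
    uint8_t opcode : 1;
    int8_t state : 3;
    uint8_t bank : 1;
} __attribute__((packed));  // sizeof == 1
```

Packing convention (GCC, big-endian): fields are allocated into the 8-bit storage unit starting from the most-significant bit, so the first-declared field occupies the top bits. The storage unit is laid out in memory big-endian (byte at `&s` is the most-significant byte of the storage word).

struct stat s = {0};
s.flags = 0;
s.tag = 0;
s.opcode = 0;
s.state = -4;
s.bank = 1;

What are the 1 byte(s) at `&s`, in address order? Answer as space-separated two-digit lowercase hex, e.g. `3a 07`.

09

flags:2 = 0 → 0x0 << 6 → word 0x00
tag:1 = 0 → 0x0 << 5 → word 0x00
opcode:1 = 0 → 0x0 << 4 → word 0x00
state:3 = -4 → 0x4 << 1 → word 0x08
bank:1 = 1 → 0x1 << 0 → word 0x09
word = 0x09 → big-endian bytes:
  [0]=0x09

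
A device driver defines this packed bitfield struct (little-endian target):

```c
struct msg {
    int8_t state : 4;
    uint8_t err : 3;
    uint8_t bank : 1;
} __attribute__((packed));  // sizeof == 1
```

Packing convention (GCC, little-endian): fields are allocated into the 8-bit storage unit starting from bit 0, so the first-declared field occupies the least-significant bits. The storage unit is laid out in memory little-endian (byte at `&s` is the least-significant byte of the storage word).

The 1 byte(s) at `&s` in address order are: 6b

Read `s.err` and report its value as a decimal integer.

6

[0]=0x6b (little-endian) → word 0x6b
state [0+:4] = (word>>0) & 0xf = 11
err [4+:3] = (word>>4) & 0x7 = 6  ←
bank [7+:1] = (word>>7) & 0x1 = 0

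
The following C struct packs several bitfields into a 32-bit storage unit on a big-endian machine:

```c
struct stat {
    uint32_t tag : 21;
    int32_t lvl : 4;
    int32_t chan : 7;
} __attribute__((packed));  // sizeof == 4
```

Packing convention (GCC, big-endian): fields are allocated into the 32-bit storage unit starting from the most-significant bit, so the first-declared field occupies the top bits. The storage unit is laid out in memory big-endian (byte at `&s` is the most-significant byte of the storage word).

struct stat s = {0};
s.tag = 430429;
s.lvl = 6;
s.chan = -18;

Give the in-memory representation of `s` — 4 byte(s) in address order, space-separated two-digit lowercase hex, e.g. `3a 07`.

34 8a eb 6e

tag:21 = 430429 → 0x6915d << 11 → word 0x348ae800
lvl:4 = 6 → 0x6 << 7 → word 0x348aeb00
chan:7 = -18 → 0x6e << 0 → word 0x348aeb6e
word = 0x348aeb6e → big-endian bytes:
  [0]=0x34  [1]=0x8a  [2]=0xeb  [3]=0x6e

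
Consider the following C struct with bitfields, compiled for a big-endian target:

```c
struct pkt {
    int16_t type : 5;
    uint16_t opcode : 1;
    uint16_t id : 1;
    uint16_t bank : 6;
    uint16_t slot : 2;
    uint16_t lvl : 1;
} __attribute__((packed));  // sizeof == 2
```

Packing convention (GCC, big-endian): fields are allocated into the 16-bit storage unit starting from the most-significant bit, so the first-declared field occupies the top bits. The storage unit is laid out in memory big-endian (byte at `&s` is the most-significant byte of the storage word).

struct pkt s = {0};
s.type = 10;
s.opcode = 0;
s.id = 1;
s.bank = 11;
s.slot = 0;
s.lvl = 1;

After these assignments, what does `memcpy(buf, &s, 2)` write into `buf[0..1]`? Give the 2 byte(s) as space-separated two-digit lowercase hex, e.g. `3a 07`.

52 59

type:5 = 10 → 0xa << 11 → word 0x5000
opcode:1 = 0 → 0x0 << 10 → word 0x5000
id:1 = 1 → 0x1 << 9 → word 0x5200
bank:6 = 11 → 0xb << 3 → word 0x5258
slot:2 = 0 → 0x0 << 1 → word 0x5258
lvl:1 = 1 → 0x1 << 0 → word 0x5259
word = 0x5259 → big-endian bytes:
  [0]=0x52  [1]=0x59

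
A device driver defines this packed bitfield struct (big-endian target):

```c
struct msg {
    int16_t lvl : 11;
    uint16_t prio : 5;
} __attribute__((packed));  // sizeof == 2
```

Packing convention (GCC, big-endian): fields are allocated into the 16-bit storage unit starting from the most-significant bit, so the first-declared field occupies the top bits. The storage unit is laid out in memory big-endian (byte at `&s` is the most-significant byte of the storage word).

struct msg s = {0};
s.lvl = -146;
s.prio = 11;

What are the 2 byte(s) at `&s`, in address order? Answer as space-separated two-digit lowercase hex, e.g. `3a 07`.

lvl:11 = -146 → 0x76e << 5 → word 0xedc0
prio:5 = 11 → 0xb << 0 → word 0xedcb
word = 0xedcb → big-endian bytes:
  [0]=0xed  [1]=0xcb

ed cb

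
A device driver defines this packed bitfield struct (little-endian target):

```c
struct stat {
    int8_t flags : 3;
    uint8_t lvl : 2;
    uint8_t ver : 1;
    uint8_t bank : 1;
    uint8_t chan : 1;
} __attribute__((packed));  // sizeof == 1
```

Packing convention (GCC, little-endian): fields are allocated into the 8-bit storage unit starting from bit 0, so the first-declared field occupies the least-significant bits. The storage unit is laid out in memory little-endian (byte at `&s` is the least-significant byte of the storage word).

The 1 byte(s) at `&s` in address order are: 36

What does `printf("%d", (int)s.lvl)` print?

[0]=0x36 (little-endian) → word 0x36
flags [0+:3] = (word>>0) & 0x7 = 6
lvl [3+:2] = (word>>3) & 0x3 = 2  ←
ver [5+:1] = (word>>5) & 0x1 = 1
bank [6+:1] = (word>>6) & 0x1 = 0
chan [7+:1] = (word>>7) & 0x1 = 0

2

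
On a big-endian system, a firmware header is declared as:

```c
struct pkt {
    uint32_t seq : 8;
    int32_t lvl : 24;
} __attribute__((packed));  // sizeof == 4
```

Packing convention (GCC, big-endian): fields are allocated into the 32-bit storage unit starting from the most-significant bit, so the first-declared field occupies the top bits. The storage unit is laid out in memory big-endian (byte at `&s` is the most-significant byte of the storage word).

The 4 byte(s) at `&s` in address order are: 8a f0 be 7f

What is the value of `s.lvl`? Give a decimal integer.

-999809

[0]=0x8a [1]=0xf0 [2]=0xbe [3]=0x7f (big-endian) → word 0x8af0be7f
seq:8 @ bit 24 → (0x8af0be7f>>24)&0xff = 0x8a
lvl:24 @ bit 0 → (0x8af0be7f>>0)&0xffffff = 0xf0be7f  ←
lvl signed 24b, MSB=1: 15777407 - 16777216 = -999809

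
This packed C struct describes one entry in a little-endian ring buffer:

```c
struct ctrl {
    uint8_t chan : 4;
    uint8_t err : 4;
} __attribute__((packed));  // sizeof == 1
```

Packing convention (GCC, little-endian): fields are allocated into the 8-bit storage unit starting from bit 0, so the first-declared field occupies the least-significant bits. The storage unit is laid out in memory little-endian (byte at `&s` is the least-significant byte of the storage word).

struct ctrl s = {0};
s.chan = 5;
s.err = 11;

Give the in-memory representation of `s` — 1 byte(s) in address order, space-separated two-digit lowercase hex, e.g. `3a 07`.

[0+:4] chan=5 & 0xf = 0x5; word=0x05
[4+:4] err=11 & 0xf = 0xb; word=0xb5
word = 0xb5 → little-endian bytes:
  [0]=0xb5

b5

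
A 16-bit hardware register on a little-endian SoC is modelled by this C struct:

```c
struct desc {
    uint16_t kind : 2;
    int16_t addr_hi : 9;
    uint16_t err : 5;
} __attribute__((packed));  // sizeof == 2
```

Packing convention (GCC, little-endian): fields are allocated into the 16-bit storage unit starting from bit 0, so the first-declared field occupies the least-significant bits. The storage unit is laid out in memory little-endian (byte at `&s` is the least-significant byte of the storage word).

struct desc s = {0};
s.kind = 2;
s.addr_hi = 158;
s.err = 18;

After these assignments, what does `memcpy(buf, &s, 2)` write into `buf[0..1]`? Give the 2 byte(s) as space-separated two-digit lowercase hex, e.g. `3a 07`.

kind (2b) val=2 bits=0x2 at bit 0: 0x0002
addr_hi (9b) val=158 bits=0x9e at bit 2: 0x027a
err (5b) val=18 bits=0x12 at bit 11: 0x927a
word = 0x927a → little-endian bytes:
  [0]=0x7a  [1]=0x92

7a 92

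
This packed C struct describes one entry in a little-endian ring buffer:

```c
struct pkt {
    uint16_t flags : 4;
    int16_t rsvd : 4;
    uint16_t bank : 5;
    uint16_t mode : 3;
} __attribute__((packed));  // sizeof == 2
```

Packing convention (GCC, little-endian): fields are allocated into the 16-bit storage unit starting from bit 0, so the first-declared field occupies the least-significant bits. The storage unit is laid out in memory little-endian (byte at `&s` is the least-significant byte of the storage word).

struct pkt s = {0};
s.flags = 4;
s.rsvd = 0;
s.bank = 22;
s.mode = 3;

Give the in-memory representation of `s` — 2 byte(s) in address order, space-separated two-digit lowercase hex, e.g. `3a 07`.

04 76

flags (4b) val=4 bits=0x4 at bit 0: 0x0004
rsvd (4b) val=0 bits=0x0 at bit 4: 0x0004
bank (5b) val=22 bits=0x16 at bit 8: 0x1604
mode (3b) val=3 bits=0x3 at bit 13: 0x7604
word = 0x7604 → little-endian bytes:
  [0]=0x04  [1]=0x76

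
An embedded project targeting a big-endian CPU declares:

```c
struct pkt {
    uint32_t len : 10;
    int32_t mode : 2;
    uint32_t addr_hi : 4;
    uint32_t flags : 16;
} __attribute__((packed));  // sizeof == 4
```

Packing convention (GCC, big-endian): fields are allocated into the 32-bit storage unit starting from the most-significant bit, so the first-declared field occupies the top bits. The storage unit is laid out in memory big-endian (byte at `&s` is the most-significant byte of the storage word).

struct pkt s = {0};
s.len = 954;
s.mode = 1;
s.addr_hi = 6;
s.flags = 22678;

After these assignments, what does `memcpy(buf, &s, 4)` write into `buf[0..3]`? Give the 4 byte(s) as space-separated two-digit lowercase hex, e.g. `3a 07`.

ee 96 58 96

len (10b) val=954 bits=0x3ba at bit 22: 0xee800000
mode (2b) val=1 bits=0x1 at bit 20: 0xee900000
addr_hi (4b) val=6 bits=0x6 at bit 16: 0xee960000
flags (16b) val=22678 bits=0x5896 at bit 0: 0xee965896
word = 0xee965896 → big-endian bytes:
  [0]=0xee  [1]=0x96  [2]=0x58  [3]=0x96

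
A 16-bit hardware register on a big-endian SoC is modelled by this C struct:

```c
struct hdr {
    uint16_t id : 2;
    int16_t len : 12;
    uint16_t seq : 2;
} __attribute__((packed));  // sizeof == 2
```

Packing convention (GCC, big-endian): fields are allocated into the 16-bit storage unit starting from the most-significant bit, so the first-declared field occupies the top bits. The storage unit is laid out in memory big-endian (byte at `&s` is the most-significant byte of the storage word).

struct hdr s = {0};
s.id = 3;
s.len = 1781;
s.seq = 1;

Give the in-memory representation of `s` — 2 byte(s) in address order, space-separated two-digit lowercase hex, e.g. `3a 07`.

db d5

id:2 = 3 → 0x3 << 14 → word 0xc000
len:12 = 1781 → 0x6f5 << 2 → word 0xdbd4
seq:2 = 1 → 0x1 << 0 → word 0xdbd5
word = 0xdbd5 → big-endian bytes:
  [0]=0xdb  [1]=0xd5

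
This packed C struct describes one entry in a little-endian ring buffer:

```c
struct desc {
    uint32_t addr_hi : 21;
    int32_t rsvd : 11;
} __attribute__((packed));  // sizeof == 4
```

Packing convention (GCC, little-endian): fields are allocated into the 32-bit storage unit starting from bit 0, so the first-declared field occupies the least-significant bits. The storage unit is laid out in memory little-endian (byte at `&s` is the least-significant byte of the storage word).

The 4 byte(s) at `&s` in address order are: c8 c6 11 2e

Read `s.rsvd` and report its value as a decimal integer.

368

[0]=0xc8 [1]=0xc6 [2]=0x11 [3]=0x2e (little-endian) → word 0x2e11c6c8
addr_hi [0+:21] = (word>>0) & 0x1fffff = 1165000
rsvd [21+:11] = (word>>21) & 0x7ff = 368  ←
rsvd signed 11b, MSB=0: value = 368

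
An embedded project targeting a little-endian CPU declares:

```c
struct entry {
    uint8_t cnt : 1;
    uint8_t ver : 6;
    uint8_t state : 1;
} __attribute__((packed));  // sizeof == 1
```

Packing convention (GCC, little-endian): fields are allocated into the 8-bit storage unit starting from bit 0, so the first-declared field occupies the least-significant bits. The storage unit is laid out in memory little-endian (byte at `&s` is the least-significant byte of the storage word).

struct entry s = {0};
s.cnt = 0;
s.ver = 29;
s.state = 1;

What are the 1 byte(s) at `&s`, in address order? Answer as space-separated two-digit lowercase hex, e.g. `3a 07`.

ba

[0+:1] cnt=0 & 0x1 = 0x0; word=0x00
[1+:6] ver=29 & 0x3f = 0x1d; word=0x3a
[7+:1] state=1 & 0x1 = 0x1; word=0xba
word = 0xba → little-endian bytes:
  [0]=0xba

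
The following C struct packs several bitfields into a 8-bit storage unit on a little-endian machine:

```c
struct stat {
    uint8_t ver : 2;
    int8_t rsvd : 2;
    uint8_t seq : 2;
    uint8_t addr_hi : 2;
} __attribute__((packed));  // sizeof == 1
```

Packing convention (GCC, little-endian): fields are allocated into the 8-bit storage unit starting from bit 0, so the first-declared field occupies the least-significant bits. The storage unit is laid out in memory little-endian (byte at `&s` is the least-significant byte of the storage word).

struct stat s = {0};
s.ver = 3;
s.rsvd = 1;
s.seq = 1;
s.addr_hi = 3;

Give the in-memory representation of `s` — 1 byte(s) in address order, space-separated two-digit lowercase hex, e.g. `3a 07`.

d7

ver (2b) val=3 bits=0x3 at bit 0: 0x03
rsvd (2b) val=1 bits=0x1 at bit 2: 0x07
seq (2b) val=1 bits=0x1 at bit 4: 0x17
addr_hi (2b) val=3 bits=0x3 at bit 6: 0xd7
word = 0xd7 → little-endian bytes:
  [0]=0xd7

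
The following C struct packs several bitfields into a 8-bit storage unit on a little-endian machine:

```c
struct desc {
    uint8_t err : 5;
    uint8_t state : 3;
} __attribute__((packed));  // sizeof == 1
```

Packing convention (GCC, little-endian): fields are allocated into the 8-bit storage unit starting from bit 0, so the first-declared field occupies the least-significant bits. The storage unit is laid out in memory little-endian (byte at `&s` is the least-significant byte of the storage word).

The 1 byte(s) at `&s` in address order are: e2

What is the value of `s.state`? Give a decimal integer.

[0]=0xe2 (little-endian) → word 0xe2
err:5 @ bit 0 → (0xe2>>0)&0x1f = 0x2
state:3 @ bit 5 → (0xe2>>5)&0x7 = 0x7  ←

7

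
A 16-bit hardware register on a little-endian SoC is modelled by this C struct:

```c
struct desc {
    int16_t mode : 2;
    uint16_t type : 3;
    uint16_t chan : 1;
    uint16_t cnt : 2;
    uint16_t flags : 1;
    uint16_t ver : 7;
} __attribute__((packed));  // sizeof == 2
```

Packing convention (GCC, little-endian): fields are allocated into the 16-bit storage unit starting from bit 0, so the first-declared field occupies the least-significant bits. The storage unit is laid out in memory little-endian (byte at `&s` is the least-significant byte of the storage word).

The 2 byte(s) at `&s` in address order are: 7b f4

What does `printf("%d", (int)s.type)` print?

6

[0]=0x7b [1]=0xf4 (little-endian) → word 0xf47b
mode [0+:2] = (word>>0) & 0x3 = 3
type [2+:3] = (word>>2) & 0x7 = 6  ←
chan [5+:1] = (word>>5) & 0x1 = 1
cnt [6+:2] = (word>>6) & 0x3 = 1
flags [8+:1] = (word>>8) & 0x1 = 0
ver [9+:7] = (word>>9) & 0x7f = 122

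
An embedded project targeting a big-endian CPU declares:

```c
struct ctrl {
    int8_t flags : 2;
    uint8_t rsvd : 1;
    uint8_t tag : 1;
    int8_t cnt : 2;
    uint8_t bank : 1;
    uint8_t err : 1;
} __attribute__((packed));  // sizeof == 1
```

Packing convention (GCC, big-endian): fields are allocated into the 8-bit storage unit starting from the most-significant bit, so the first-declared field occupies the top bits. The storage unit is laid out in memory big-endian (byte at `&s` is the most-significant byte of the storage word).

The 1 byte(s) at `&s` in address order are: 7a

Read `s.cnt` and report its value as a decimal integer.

[0]=0x7a (big-endian) → word 0x7a
flags [6+:2] = (word>>6) & 0x3 = 1
rsvd [5+:1] = (word>>5) & 0x1 = 1
tag [4+:1] = (word>>4) & 0x1 = 1
cnt [2+:2] = (word>>2) & 0x3 = 2  ←
bank [1+:1] = (word>>1) & 0x1 = 1
err [0+:1] = (word>>0) & 0x1 = 0
cnt signed 2b, MSB=1: 2 - 4 = -2

-2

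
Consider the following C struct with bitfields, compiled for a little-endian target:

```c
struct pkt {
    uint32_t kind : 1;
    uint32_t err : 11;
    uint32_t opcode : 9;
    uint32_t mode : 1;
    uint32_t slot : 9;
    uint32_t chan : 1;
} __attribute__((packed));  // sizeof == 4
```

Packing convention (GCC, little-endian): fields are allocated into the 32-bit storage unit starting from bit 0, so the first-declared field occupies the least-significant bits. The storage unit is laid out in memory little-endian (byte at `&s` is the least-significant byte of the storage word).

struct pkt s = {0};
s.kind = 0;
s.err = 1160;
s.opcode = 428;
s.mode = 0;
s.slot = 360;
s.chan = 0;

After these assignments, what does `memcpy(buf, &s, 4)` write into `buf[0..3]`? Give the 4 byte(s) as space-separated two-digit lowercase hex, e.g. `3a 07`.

10 c9 1a 5a

[0+:1] kind=0 & 0x1 = 0x0; word=0x00000000
[1+:11] err=1160 & 0x7ff = 0x488; word=0x00000910
[12+:9] opcode=428 & 0x1ff = 0x1ac; word=0x001ac910
[21+:1] mode=0 & 0x1 = 0x0; word=0x001ac910
[22+:9] slot=360 & 0x1ff = 0x168; word=0x5a1ac910
[31+:1] chan=0 & 0x1 = 0x0; word=0x5a1ac910
word = 0x5a1ac910 → little-endian bytes:
  [0]=0x10  [1]=0xc9  [2]=0x1a  [3]=0x5a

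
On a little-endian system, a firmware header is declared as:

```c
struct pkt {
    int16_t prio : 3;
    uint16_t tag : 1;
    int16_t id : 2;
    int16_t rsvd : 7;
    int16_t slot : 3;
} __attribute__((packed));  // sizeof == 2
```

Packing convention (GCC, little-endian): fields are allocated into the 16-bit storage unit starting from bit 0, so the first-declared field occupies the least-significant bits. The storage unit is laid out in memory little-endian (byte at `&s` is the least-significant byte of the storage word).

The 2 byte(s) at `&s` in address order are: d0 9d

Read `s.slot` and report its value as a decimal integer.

-4

[0]=0xd0 [1]=0x9d (little-endian) → word 0x9dd0
prio [0+:3] = (word>>0) & 0x7 = 0
tag [3+:1] = (word>>3) & 0x1 = 0
id [4+:2] = (word>>4) & 0x3 = 1
rsvd [6+:7] = (word>>6) & 0x7f = 119
slot [13+:3] = (word>>13) & 0x7 = 4  ←
slot signed 3b, MSB=1: 4 - 8 = -4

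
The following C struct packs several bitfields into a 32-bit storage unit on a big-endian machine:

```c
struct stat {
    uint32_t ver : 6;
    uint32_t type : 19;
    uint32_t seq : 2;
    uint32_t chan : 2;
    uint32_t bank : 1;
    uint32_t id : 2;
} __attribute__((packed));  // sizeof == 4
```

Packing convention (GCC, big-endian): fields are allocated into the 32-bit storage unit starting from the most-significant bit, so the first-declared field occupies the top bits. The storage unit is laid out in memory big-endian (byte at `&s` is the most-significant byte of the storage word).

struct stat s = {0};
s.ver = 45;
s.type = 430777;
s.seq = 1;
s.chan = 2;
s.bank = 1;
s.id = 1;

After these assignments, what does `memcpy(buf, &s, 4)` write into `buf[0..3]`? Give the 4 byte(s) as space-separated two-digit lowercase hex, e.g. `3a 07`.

ver:6 = 45 → 0x2d << 26 → word 0xb4000000
type:19 = 430777 → 0x692b9 << 7 → word 0xb7495c80
seq:2 = 1 → 0x1 << 5 → word 0xb7495ca0
chan:2 = 2 → 0x2 << 3 → word 0xb7495cb0
bank:1 = 1 → 0x1 << 2 → word 0xb7495cb4
id:2 = 1 → 0x1 << 0 → word 0xb7495cb5
word = 0xb7495cb5 → big-endian bytes:
  [0]=0xb7  [1]=0x49  [2]=0x5c  [3]=0xb5

b7 49 5c b5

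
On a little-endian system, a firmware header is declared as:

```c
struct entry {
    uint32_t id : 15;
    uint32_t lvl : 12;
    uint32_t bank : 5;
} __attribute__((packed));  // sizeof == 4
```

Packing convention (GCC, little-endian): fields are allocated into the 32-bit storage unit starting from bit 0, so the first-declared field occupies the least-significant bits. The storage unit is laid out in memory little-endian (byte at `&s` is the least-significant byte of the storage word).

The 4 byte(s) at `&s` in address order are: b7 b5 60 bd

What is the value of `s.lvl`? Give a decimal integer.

[0]=0xb7 [1]=0xb5 [2]=0x60 [3]=0xbd (little-endian) → word 0xbd60b5b7
id:15 @ bit 0 → (0xbd60b5b7>>0)&0x7fff = 0x35b7
lvl:12 @ bit 15 → (0xbd60b5b7>>15)&0xfff = 0xac1  ←
bank:5 @ bit 27 → (0xbd60b5b7>>27)&0x1f = 0x17

2753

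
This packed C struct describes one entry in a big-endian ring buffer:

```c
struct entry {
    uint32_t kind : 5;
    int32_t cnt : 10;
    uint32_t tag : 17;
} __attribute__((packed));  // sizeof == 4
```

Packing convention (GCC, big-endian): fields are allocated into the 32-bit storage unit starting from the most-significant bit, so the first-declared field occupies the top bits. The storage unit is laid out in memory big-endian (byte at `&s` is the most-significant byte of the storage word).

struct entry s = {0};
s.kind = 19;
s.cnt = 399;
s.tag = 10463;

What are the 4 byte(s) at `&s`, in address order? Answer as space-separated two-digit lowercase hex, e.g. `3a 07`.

9b 1e 28 df

kind (5b) val=19 bits=0x13 at bit 27: 0x98000000
cnt (10b) val=399 bits=0x18f at bit 17: 0x9b1e0000
tag (17b) val=10463 bits=0x28df at bit 0: 0x9b1e28df
word = 0x9b1e28df → big-endian bytes:
  [0]=0x9b  [1]=0x1e  [2]=0x28  [3]=0xdf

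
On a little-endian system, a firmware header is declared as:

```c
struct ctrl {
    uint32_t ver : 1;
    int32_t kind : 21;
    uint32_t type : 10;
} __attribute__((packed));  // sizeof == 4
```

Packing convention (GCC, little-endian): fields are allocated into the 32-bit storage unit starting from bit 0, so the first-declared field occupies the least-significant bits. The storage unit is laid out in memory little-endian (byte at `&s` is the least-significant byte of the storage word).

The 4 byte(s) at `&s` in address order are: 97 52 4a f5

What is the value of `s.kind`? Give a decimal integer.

338251

[0]=0x97 [1]=0x52 [2]=0x4a [3]=0xf5 (little-endian) → word 0xf54a5297
ver:1 @ bit 0 → (0xf54a5297>>0)&0x1 = 0x1
kind:21 @ bit 1 → (0xf54a5297>>1)&0x1fffff = 0x5294b  ←
type:10 @ bit 22 → (0xf54a5297>>22)&0x3ff = 0x3d5
kind signed 21b, MSB=0: value = 338251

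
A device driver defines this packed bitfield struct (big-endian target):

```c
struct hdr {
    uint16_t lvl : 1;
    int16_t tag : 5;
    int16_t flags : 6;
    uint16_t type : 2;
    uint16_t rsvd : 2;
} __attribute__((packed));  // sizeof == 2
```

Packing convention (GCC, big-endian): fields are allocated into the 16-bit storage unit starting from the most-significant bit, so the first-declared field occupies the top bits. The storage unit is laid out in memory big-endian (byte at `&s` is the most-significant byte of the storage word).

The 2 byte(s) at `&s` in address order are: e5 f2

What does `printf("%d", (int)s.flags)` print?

[0]=0xe5 [1]=0xf2 (big-endian) → word 0xe5f2
lvl [15+:1] = (word>>15) & 0x1 = 1
tag [10+:5] = (word>>10) & 0x1f = 25
flags [4+:6] = (word>>4) & 0x3f = 31  ←
type [2+:2] = (word>>2) & 0x3 = 0
rsvd [0+:2] = (word>>0) & 0x3 = 2
flags signed 6b, MSB=0: value = 31

31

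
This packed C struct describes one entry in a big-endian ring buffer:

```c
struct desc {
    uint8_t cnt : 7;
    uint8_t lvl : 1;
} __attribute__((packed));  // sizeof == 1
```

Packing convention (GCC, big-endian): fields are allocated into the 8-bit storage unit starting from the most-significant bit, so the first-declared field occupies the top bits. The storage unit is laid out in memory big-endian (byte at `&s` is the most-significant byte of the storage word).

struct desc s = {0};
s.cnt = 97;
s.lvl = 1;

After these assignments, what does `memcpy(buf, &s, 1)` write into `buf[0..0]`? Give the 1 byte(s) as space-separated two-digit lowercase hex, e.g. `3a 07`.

cnt (7b) val=97 bits=0x61 at bit 1: 0xc2
lvl (1b) val=1 bits=0x1 at bit 0: 0xc3
word = 0xc3 → big-endian bytes:
  [0]=0xc3

c3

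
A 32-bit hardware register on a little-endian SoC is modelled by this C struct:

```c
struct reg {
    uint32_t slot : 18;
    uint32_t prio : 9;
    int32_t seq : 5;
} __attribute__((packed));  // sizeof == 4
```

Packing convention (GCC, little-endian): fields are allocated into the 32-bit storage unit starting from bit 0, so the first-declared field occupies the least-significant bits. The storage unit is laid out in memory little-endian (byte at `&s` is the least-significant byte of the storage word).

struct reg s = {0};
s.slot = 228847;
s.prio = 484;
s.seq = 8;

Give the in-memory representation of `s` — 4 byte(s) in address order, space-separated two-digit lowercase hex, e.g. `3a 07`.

ef 7d 93 47

slot (18b) val=228847 bits=0x37def at bit 0: 0x00037def
prio (9b) val=484 bits=0x1e4 at bit 18: 0x07937def
seq (5b) val=8 bits=0x8 at bit 27: 0x47937def
word = 0x47937def → little-endian bytes:
  [0]=0xef  [1]=0x7d  [2]=0x93  [3]=0x47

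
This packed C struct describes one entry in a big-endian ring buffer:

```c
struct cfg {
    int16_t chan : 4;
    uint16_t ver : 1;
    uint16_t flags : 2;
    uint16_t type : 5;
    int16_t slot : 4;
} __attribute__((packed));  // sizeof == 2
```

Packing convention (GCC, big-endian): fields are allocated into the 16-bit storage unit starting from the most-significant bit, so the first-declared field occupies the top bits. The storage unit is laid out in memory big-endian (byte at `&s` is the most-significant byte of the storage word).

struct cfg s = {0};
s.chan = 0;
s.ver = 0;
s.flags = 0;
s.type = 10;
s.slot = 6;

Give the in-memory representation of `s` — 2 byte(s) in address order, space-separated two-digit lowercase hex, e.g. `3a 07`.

00 a6

chan (4b) val=0 bits=0x0 at bit 12: 0x0000
ver (1b) val=0 bits=0x0 at bit 11: 0x0000
flags (2b) val=0 bits=0x0 at bit 9: 0x0000
type (5b) val=10 bits=0xa at bit 4: 0x00a0
slot (4b) val=6 bits=0x6 at bit 0: 0x00a6
word = 0x00a6 → big-endian bytes:
  [0]=0x00  [1]=0xa6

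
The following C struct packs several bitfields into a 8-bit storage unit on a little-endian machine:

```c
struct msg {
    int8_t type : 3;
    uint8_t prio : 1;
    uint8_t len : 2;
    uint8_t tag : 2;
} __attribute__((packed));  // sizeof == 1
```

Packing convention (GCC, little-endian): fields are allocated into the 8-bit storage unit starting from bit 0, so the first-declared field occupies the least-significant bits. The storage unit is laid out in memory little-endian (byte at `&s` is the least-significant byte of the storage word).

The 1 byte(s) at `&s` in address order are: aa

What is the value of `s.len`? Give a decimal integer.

[0]=0xaa (little-endian) → word 0xaa
type [0+:3] = (word>>0) & 0x7 = 2
prio [3+:1] = (word>>3) & 0x1 = 1
len [4+:2] = (word>>4) & 0x3 = 2  ←
tag [6+:2] = (word>>6) & 0x3 = 2

2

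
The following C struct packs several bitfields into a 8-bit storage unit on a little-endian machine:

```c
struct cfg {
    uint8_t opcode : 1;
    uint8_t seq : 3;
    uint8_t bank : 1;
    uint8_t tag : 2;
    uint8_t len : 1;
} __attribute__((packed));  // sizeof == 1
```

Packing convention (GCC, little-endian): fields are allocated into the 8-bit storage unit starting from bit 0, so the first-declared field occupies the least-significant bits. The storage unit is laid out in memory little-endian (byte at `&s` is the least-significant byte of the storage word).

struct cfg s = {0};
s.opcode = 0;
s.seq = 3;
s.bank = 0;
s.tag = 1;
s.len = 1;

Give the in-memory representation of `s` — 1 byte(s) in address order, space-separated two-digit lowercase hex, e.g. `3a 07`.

opcode (1b) val=0 bits=0x0 at bit 0: 0x00
seq (3b) val=3 bits=0x3 at bit 1: 0x06
bank (1b) val=0 bits=0x0 at bit 4: 0x06
tag (2b) val=1 bits=0x1 at bit 5: 0x26
len (1b) val=1 bits=0x1 at bit 7: 0xa6
word = 0xa6 → little-endian bytes:
  [0]=0xa6

a6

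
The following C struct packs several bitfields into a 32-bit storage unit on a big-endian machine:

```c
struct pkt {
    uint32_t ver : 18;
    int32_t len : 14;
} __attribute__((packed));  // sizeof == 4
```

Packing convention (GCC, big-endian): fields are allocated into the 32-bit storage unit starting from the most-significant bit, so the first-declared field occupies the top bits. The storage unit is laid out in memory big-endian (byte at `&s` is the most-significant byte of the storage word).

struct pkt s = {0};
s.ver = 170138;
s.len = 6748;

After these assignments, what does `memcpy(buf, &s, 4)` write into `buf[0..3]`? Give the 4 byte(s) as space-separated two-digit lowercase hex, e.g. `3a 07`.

a6 26 9a 5c

ver (18b) val=170138 bits=0x2989a at bit 14: 0xa6268000
len (14b) val=6748 bits=0x1a5c at bit 0: 0xa6269a5c
word = 0xa6269a5c → big-endian bytes:
  [0]=0xa6  [1]=0x26  [2]=0x9a  [3]=0x5c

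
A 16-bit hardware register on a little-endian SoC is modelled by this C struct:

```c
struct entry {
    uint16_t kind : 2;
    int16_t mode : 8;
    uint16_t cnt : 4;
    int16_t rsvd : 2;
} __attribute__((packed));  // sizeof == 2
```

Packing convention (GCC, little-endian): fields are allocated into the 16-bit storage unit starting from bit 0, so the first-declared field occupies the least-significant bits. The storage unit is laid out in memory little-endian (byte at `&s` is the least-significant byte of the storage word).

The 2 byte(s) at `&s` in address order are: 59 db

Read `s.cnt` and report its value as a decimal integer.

6

[0]=0x59 [1]=0xdb (little-endian) → word 0xdb59
kind:2 @ bit 0 → (0xdb59>>0)&0x3 = 0x1
mode:8 @ bit 2 → (0xdb59>>2)&0xff = 0xd6
cnt:4 @ bit 10 → (0xdb59>>10)&0xf = 0x6  ←
rsvd:2 @ bit 14 → (0xdb59>>14)&0x3 = 0x3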